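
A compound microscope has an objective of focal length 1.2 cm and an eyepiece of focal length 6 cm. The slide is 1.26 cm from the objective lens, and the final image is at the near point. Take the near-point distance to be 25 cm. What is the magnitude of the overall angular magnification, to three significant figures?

Objective: 1/d_i = 1/f_obj - 1/d_o = 1/1.2 - 1/1.26 = 0.03968 cm^-1, so d_i = 25.200 cm.
m_obj = -d_i/d_o = -25.200/1.26 = -20.000.
Eyepiece angular magnification (image at near point): M_eye = 1 + D/f_e = 1 + 25/6 = 5.167.
Overall M = m_obj x M_eye = (-20.000)(5.167) = -103.33.
|M| = 103.33.

103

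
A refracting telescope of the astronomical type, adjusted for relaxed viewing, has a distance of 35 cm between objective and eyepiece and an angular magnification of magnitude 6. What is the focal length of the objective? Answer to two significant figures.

30 cm

In normal adjustment the tube length equals f_obj + f_eye and |M| = f_obj/f_eye.
So f_obj = 6 f_eye and 6 f_eye + f_eye = 35 cm, giving f_eye = 35/7 = 5.000 cm and f_obj = 30.000 cm.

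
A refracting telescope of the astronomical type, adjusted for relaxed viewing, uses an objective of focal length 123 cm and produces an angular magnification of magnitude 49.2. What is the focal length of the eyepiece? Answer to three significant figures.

|M| = f_obj/f_eye, so f_eye = f_obj/|M| = 123/49.2 = 2.500 cm.

2.50 cm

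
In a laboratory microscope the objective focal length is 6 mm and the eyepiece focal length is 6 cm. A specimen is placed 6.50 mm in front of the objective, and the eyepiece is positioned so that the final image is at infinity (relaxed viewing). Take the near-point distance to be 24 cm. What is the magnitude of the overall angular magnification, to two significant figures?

48

Convert to cm: f_obj = 6 mm = 0.6 cm; d_o = 6.50 mm = 0.65 cm.
Objective: 1/d_i = 1/f_obj - 1/d_o = 1/0.6 - 1/0.65 = 0.12821 cm^-1, so d_i = 7.800 cm.
m_obj = -d_i/d_o = -7.800/0.65 = -12.000.
Eyepiece angular magnification (image at infinity): M_eye = D/f_e = 24/6 = 4.000.
Overall M = m_obj x M_eye = (-12.000)(4.000) = -48.00.
|M| = 48.00.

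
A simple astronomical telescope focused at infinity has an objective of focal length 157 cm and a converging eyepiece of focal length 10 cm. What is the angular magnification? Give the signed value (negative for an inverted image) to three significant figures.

-15.7

M = -f_obj/f_eye = -157/(10) = -15.700.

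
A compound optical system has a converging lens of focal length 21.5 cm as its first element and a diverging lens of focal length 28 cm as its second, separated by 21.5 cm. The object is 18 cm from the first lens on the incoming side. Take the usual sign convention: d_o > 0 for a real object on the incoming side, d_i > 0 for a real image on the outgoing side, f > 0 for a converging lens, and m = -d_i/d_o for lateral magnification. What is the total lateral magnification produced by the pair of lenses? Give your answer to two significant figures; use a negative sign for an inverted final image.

1.1

Lens 1: 1/d_i1 = 1/f_1 - 1/d_o1 = 1/21.5 - 1/18 = -0.00904 cm^-1, so d_i1 = -110.571 cm.
m_1 = -(-110.571)/18 = 6.1429.
The intermediate image is virtual, 110.571 cm to the left of lens 1, so d_o2 = L - d_i1 = 21.5 - (-110.571) = 132.071 cm.
Lens 2: 1/d_i2 = 1/f_2 - 1/d_o2 = 1/(-28) - 1/(132.071) = -0.04329 cm^-1, so d_i2 = -23.102 cm.
m_2 = -(-23.102)/(132.071) = 0.1749.
Overall magnification: m = m_1 m_2 = 1.0745.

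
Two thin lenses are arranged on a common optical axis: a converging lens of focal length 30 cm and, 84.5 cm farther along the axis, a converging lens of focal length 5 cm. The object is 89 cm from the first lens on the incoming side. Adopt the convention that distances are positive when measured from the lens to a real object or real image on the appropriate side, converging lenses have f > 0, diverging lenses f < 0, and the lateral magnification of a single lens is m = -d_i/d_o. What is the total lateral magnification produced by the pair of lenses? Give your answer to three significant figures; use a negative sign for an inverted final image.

0.0742

Lens 1: 1/d_i1 = 1/f_1 - 1/d_o1 = 1/30 - 1/89 = 0.02210 cm^-1, so d_i1 = 45.254 cm.
m_1 = -(45.254)/89 = -0.5085.
The intermediate image is 45.254 cm to the right of lens 1, so d_o2 = L - d_i1 = 84.5 - 45.254 = 39.246 cm.
Lens 2: 1/d_i2 = 1/f_2 - 1/d_o2 = 1/5 - 1/(39.246) = 0.17452 cm^-1, so d_i2 = 5.730 cm.
m_2 = -(5.730)/(39.246) = -0.1460.
Overall magnification: m = m_1 m_2 = 0.0742.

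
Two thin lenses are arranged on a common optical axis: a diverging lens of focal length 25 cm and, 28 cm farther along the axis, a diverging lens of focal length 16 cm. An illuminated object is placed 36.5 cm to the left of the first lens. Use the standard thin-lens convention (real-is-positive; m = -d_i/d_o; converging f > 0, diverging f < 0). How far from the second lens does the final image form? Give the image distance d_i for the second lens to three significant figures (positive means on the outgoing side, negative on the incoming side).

Applying the thin-lens equation to the first lens, 1/(-25) = 1/36.5 + 1/d_i1, which gives d_i1 = -14.837 cm.
With d_i1 < 0 the first image is virtual and lies on the object side; the object distance for lens 2 is d_o2 = 28 - (-14.837) = 42.837 cm.
Applying the thin-lens equation again with f_2 = -16 cm and d_o2 = 42.837 cm gives d_i2 = -11.649 cm.

-11.6 cm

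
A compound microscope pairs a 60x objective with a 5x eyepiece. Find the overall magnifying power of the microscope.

300

The overall magnification of a compound microscope is the product of the objective and eyepiece magnifications:
M = M_obj x M_eye = 60 x 5 = 300.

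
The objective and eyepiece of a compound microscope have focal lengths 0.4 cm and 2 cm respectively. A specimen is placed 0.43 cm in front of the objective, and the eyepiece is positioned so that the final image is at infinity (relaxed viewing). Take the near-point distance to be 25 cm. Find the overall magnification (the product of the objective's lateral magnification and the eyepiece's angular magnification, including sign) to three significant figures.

-167

Objective: 1/d_i = 1/f_obj - 1/d_o = 1/0.4 - 1/0.43 = 0.17442 cm^-1, so d_i = 5.733 cm.
m_obj = -d_i/d_o = -5.733/0.43 = -13.333.
Eyepiece angular magnification (image at infinity): M_eye = D/f_e = 25/2 = 12.500.
Overall M = m_obj x M_eye = (-13.333)(12.500) = -166.67.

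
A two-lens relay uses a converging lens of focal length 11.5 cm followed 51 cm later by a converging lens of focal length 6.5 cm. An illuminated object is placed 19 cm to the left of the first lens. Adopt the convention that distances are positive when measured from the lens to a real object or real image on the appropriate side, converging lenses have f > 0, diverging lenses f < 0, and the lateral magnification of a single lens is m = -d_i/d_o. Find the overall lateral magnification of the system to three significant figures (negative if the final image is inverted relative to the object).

0.649

Lens 1: 1/d_i1 = 1/f_1 - 1/d_o1 = 1/11.5 - 1/19 = 0.03432 cm^-1, so d_i1 = 29.133 cm.
m_1 = -(29.133)/19 = -1.5333.
The intermediate image is 29.133 cm to the right of lens 1, so d_o2 = L - d_i1 = 51 - 29.133 = 21.867 cm.
Lens 2: 1/d_i2 = 1/f_2 - 1/d_o2 = 1/6.5 - 1/(21.867) = 0.10811 cm^-1, so d_i2 = 9.249 cm.
m_2 = -(9.249)/(21.867) = -0.4230.
Total m = m_1 x m_2 = (-1.5333)(-0.4230) = 0.6486.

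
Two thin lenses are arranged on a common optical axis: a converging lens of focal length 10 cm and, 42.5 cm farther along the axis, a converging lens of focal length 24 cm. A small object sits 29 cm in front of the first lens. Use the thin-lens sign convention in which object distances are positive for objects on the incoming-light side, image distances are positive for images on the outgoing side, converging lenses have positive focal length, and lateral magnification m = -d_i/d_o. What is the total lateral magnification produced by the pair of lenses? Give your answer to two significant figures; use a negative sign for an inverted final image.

First lens: d_i1 = 1/(1/10 - 1/29) = 15.263 cm.
m_1 = -(15.263)/29 = -0.5263.
The intermediate image is 15.263 cm to the right of lens 1, so d_o2 = L - d_i1 = 42.5 - 15.263 = 27.237 cm.
Second lens: d_i2 = 1/(1/24 - 1/(27.237)) = 201.951 cm.
m_2 = -(201.951)/(27.237) = -7.4146.
Total m = m_1 x m_2 = (-0.5263)(-7.4146) = 3.9024.

3.9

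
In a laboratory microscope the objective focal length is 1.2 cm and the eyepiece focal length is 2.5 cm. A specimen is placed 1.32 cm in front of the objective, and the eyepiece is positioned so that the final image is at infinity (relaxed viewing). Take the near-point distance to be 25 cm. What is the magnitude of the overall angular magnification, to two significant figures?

100

Objective: 1/d_i = 1/f_obj - 1/d_o = 1/1.2 - 1/1.32 = 0.07576 cm^-1, so d_i = 13.200 cm.
m_obj = -d_i/d_o = -13.200/1.32 = -10.000.
Eyepiece angular magnification (image at infinity): M_eye = D/f_e = 25/2.5 = 10.000.
Overall M = m_obj x M_eye = (-10.000)(10.000) = -100.00.
|M| = 100.00.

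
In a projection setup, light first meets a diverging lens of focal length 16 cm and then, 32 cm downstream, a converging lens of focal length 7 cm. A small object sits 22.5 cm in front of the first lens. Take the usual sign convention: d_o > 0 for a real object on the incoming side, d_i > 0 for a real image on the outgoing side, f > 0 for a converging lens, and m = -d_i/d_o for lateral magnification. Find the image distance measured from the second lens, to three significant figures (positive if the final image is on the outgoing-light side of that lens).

8.43 cm

First lens: d_i1 = 1/(1/(-16) - 1/22.5) = -9.351 cm.
With d_i1 < 0 the first image is virtual and lies on the object side; the object distance for lens 2 is d_o2 = 32 - (-9.351) = 41.351 cm.
Second lens: d_i2 = 1/(1/7 - 1/(41.351)) = 8.426 cm.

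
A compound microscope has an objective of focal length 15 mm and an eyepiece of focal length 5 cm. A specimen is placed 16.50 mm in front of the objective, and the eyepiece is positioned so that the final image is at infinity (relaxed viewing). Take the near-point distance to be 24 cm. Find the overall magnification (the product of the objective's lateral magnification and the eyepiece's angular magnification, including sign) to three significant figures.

-48.0

Convert to cm: f_obj = 15 mm = 1.5 cm; d_o = 16.50 mm = 1.65 cm.
Objective: 1/d_i = 1/f_obj - 1/d_o = 1/1.5 - 1/1.65 = 0.06061 cm^-1, so d_i = 16.500 cm.
m_obj = -d_i/d_o = -16.500/1.65 = -10.000.
Eyepiece angular magnification (image at infinity): M_eye = D/f_e = 24/5 = 4.800.
Overall M = m_obj x M_eye = (-10.000)(4.800) = -48.00.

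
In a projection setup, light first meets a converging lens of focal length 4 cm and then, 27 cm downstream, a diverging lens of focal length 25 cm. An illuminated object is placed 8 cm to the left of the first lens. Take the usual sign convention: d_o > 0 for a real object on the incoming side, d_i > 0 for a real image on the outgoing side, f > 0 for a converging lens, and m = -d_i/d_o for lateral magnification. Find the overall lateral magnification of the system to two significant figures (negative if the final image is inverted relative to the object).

Applying the thin-lens equation to the first lens, 1/4 = 1/8 + 1/d_i1, which gives d_i1 = 8.000 cm.
Its lateral magnification is m_1 = -d_i1/d_o1 = -(8.000)/8 = -1.0000.
The intermediate image is 8.000 cm to the right of lens 1, so d_o2 = L - d_i1 = 27 - 8.000 = 19.000 cm.
Applying the thin-lens equation again with f_2 = -25 cm and d_o2 = 19.000 cm gives d_i2 = -10.795 cm.
m_2 = -(-10.795)/(19.000) = 0.5682.
The system's lateral magnification is m_1 m_2 = (-1.0000)(0.5682) = -0.5682.

-0.57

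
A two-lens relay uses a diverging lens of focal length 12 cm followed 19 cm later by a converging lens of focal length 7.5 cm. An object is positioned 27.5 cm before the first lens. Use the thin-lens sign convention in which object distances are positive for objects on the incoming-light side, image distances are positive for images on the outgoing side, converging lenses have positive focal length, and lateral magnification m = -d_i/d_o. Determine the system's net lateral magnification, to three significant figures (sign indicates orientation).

First lens: d_i1 = 1/(1/(-12) - 1/27.5) = -8.354 cm.
m_1 = -(-8.354)/27.5 = 0.3038.
The intermediate image is virtual, 8.354 cm to the left of lens 1, so d_o2 = L - d_i1 = 19 - (-8.354) = 27.354 cm.
Second lens: d_i2 = 1/(1/7.5 - 1/(27.354)) = 10.333 cm.
m_2 = -(10.333)/(27.354) = -0.3777.
The system's lateral magnification is m_1 m_2 = (0.3038)(-0.3777) = -0.1148.

-0.115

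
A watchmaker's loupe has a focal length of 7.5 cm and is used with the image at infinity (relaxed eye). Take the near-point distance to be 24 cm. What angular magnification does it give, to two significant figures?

M = D/f = 24/7.5 = 3.200.

3.2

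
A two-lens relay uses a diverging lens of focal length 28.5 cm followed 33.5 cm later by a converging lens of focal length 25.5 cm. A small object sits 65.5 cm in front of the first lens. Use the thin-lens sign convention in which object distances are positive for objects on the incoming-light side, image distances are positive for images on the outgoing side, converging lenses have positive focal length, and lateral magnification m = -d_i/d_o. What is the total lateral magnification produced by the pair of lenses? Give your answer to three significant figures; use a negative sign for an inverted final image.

Applying the thin-lens equation to the first lens, 1/(-28.5) = 1/65.5 + 1/d_i1, which gives d_i1 = -19.859 cm.
Its lateral magnification is m_1 = -d_i1/d_o1 = -(-19.859)/65.5 = 0.3032.
With d_i1 < 0 the first image is virtual and lies on the object side; the object distance for lens 2 is d_o2 = 33.5 - (-19.859) = 53.359 cm.
Applying the thin-lens equation again with f_2 = 25.5 cm and d_o2 = 53.359 cm gives d_i2 = 48.841 cm.
m_2 = -(48.841)/(53.359) = -0.9153.
Overall magnification: m = m_1 m_2 = -0.2775.

-0.278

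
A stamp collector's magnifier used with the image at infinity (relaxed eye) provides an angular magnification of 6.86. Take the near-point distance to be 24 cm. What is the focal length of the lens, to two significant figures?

For the image at infinity, M = D/f.
f = D/M = 24/6.86 = 3.499 cm.

3.5 cm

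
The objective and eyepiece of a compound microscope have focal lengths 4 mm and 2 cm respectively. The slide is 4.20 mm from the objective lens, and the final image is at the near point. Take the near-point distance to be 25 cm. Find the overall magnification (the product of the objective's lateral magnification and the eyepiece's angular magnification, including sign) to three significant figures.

-270

Convert to cm: f_obj = 4 mm = 0.4 cm; d_o = 4.20 mm = 0.42 cm.
Objective: 1/d_i = 1/f_obj - 1/d_o = 1/0.4 - 1/0.42 = 0.11905 cm^-1, so d_i = 8.400 cm.
m_obj = -d_i/d_o = -8.400/0.42 = -20.000.
Eyepiece angular magnification (image at near point): M_eye = 1 + D/f_e = 1 + 25/2 = 13.500.
Overall M = m_obj x M_eye = (-20.000)(13.500) = -270.00.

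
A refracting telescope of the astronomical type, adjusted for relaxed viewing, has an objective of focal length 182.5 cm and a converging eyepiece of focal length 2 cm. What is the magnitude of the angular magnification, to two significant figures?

|M| = f_obj/|f_eye| = 182.5/2 = 91.250.

91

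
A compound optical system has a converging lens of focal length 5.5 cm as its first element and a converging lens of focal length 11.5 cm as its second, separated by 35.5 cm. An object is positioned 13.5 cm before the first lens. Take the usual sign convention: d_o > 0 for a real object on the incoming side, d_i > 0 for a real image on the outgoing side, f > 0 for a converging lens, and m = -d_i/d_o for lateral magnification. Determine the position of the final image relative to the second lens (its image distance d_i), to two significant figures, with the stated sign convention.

20 cm

Lens 1: 1/d_i1 = 1/f_1 - 1/d_o1 = 1/5.5 - 1/13.5 = 0.10774 cm^-1, so d_i1 = 9.281 cm.
The intermediate image is 9.281 cm to the right of lens 1, so d_o2 = L - d_i1 = 35.5 - 9.281 = 26.219 cm.
Lens 2: 1/d_i2 = 1/f_2 - 1/d_o2 = 1/11.5 - 1/(26.219) = 0.04882 cm^-1, so d_i2 = 20.485 cm.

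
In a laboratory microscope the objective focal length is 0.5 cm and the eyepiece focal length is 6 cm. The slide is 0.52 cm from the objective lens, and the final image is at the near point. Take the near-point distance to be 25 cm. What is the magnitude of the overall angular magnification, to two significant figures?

Objective: 1/d_i = 1/f_obj - 1/d_o = 1/0.5 - 1/0.52 = 0.07692 cm^-1, so d_i = 13.000 cm.
m_obj = -d_i/d_o = -13.000/0.52 = -25.000.
Eyepiece angular magnification (image at near point): M_eye = 1 + D/f_e = 1 + 25/6 = 5.167.
Overall M = m_obj x M_eye = (-25.000)(5.167) = -129.17.
|M| = 129.17.

130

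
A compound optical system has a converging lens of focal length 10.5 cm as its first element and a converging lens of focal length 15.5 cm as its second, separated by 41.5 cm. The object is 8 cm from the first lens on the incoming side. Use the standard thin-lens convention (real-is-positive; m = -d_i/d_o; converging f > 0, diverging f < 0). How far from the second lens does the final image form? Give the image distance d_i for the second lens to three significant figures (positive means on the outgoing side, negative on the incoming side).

19.5 cm

Lens 1: 1/d_i1 = 1/f_1 - 1/d_o1 = 1/10.5 - 1/8 = -0.02976 cm^-1, so d_i1 = -33.600 cm.
The intermediate image is virtual, 33.600 cm to the left of lens 1, so d_o2 = L - d_i1 = 41.5 - (-33.600) = 75.100 cm.
Lens 2: 1/d_i2 = 1/f_2 - 1/d_o2 = 1/15.5 - 1/(75.100) = 0.05120 cm^-1, so d_i2 = 19.531 cm.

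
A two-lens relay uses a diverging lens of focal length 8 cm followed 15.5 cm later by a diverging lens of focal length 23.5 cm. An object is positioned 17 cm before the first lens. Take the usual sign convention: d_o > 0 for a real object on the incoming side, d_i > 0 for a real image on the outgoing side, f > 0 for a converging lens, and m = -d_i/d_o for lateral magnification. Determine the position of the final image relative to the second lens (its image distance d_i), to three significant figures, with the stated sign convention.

Lens 1: 1/d_i1 = 1/f_1 - 1/d_o1 = 1/(-8) - 1/17 = -0.18382 cm^-1, so d_i1 = -5.440 cm.
The intermediate image is virtual, 5.440 cm to the left of lens 1, so d_o2 = L - d_i1 = 15.5 - (-5.440) = 20.940 cm.
Lens 2: 1/d_i2 = 1/f_2 - 1/d_o2 = 1/(-23.5) - 1/(20.940) = -0.09031 cm^-1, so d_i2 = -11.073 cm.

-11.1 cm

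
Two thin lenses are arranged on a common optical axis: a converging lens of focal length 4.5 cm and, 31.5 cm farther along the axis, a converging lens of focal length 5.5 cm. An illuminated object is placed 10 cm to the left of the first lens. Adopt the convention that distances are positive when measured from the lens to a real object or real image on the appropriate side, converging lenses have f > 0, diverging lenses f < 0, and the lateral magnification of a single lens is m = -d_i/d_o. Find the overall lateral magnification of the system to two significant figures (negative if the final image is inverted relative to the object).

0.25

First lens: d_i1 = 1/(1/4.5 - 1/10) = 8.182 cm.
m_1 = -(8.182)/10 = -0.8182.
Object distance for lens 2: d_o2 = 31.5 - 8.182 = 23.318 cm.
Second lens: d_i2 = 1/(1/5.5 - 1/(23.318)) = 7.198 cm.
m_2 = -(7.198)/(23.318) = -0.3087.
Total m = m_1 x m_2 = (-0.8182)(-0.3087) = 0.2526.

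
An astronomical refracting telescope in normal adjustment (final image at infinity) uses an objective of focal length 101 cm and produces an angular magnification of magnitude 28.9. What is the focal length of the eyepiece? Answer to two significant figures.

|M| = f_obj/f_eye, so f_eye = f_obj/|M| = 101/28.9 = 3.495 cm.

3.5 cm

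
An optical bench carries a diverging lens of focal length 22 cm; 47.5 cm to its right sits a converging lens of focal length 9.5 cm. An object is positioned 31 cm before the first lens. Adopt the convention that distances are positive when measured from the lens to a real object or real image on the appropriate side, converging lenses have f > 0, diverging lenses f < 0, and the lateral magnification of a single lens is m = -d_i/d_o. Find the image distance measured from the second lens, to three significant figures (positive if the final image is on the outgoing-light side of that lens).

11.3 cm

Applying the thin-lens equation to the first lens, 1/(-22) = 1/31 + 1/d_i1, which gives d_i1 = -12.868 cm.
The intermediate image is virtual, 12.868 cm to the left of lens 1, so d_o2 = L - d_i1 = 47.5 - (-12.868) = 60.368 cm.
Applying the thin-lens equation again with f_2 = 9.5 cm and d_o2 = 60.368 cm gives d_i2 = 11.274 cm.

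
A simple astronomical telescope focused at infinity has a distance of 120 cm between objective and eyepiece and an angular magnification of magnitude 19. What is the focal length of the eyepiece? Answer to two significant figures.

In normal adjustment the tube length equals f_obj + f_eye and |M| = f_obj/f_eye.
So f_obj = 19 f_eye and 19 f_eye + f_eye = 120 cm, giving f_eye = 120/20 = 6.000 cm and f_obj = 114.000 cm.

6.0 cm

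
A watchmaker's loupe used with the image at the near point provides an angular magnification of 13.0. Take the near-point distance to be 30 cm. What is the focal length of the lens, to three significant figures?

For the image at the near point, M = 1 + D/f.
f = D/(M - 1) = 30/(13.0 - 1) = 2.500 cm.

2.50 cm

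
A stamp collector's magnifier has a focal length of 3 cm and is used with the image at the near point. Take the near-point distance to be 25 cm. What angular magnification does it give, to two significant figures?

M = 1 + D/f = 1 + 25/3 = 9.333.

9.3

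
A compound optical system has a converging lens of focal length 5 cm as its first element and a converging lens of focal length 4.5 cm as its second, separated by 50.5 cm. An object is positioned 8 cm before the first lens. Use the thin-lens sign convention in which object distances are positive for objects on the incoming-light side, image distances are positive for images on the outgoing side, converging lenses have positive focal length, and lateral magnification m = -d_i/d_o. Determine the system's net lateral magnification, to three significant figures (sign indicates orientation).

0.230

First lens: d_i1 = 1/(1/5 - 1/8) = 13.333 cm.
m_1 = -(13.333)/8 = -1.6667.
That image sits 37.167 cm in front of the second lens, so d_o2 = 37.167 cm.
Second lens: d_i2 = 1/(1/4.5 - 1/(37.167)) = 5.120 cm.
m_2 = -(5.120)/(37.167) = -0.1378.
Total m = m_1 x m_2 = (-1.6667)(-0.1378) = 0.2296.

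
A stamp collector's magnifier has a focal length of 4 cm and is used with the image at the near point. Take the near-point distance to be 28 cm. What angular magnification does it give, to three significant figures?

8.00

M = 1 + D/f = 1 + 28/4 = 8.000.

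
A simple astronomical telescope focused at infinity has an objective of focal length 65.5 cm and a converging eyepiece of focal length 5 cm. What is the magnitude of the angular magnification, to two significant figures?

|M| = f_obj/|f_eye| = 65.5/5 = 13.100.

13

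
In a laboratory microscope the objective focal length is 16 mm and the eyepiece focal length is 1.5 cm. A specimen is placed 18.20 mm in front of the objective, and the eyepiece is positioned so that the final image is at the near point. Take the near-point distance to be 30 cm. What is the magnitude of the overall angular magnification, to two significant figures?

150

Convert to cm: f_obj = 16 mm = 1.6 cm; d_o = 18.20 mm = 1.82 cm.
Objective: 1/d_i = 1/f_obj - 1/d_o = 1/1.6 - 1/1.82 = 0.07555 cm^-1, so d_i = 13.236 cm.
m_obj = -d_i/d_o = -13.236/1.82 = -7.273.
Eyepiece angular magnification (image at near point): M_eye = 1 + D/f_e = 1 + 30/1.5 = 21.000.
Overall M = m_obj x M_eye = (-7.273)(21.000) = -152.73.
|M| = 152.73.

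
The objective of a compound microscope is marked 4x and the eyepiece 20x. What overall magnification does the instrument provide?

The overall magnification of a compound microscope is the product of the objective and eyepiece magnifications:
M = M_obj x M_eye = 4 x 20 = 80.

80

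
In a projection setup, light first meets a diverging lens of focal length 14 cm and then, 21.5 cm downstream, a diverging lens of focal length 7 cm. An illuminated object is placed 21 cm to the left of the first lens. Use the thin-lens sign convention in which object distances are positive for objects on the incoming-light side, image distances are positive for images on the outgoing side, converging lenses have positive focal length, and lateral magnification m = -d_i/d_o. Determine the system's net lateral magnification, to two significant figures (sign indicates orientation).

0.076

Lens 1: 1/d_i1 = 1/f_1 - 1/d_o1 = 1/(-14) - 1/21 = -0.11905 cm^-1, so d_i1 = -8.400 cm.
m_1 = -(-8.400)/21 = 0.4000.
With d_i1 < 0 the first image is virtual and lies on the object side; the object distance for lens 2 is d_o2 = 21.5 - (-8.400) = 29.900 cm.
Lens 2: 1/d_i2 = 1/f_2 - 1/d_o2 = 1/(-7) - 1/(29.900) = -0.17630 cm^-1, so d_i2 = -5.672 cm.
m_2 = -(-5.672)/(29.900) = 0.1897.
Total m = m_1 x m_2 = (0.4000)(0.1897) = 0.0759.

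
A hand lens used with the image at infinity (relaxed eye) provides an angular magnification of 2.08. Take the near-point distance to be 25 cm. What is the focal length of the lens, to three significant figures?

12.0 cm

For the image at infinity, M = D/f.
f = D/M = 25/2.08 = 12.019 cm.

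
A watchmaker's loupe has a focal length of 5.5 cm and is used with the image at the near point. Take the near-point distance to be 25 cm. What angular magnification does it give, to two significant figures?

M = 1 + D/f = 1 + 25/5.5 = 5.545.

5.5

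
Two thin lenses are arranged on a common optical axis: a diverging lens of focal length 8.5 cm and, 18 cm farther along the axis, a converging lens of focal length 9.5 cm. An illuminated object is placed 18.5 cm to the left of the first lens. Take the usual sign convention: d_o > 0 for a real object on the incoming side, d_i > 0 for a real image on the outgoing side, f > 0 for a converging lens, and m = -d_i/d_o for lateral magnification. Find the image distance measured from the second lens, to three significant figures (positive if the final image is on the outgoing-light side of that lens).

15.8 cm

First lens: d_i1 = 1/(1/(-8.5) - 1/18.5) = -5.824 cm.
With d_i1 < 0 the first image is virtual and lies on the object side; the object distance for lens 2 is d_o2 = 18 - (-5.824) = 23.824 cm.
Second lens: d_i2 = 1/(1/9.5 - 1/(23.824)) = 15.801 cm.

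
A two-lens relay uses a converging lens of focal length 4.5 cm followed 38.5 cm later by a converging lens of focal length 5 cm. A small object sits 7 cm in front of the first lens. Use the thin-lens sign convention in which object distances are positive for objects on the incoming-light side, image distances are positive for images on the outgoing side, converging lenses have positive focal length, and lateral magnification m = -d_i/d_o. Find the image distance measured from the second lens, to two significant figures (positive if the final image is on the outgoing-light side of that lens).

6.2 cm

Applying the thin-lens equation to the first lens, 1/4.5 = 1/7 + 1/d_i1, which gives d_i1 = 12.600 cm.
The intermediate image is 12.600 cm to the right of lens 1, so d_o2 = L - d_i1 = 38.5 - 12.600 = 25.900 cm.
Applying the thin-lens equation again with f_2 = 5 cm and d_o2 = 25.900 cm gives d_i2 = 6.196 cm.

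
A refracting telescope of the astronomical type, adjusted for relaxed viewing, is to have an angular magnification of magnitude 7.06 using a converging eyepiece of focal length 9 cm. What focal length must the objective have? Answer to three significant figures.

63.5 cm

|M| = f_obj/|f_eye|, so f_obj = |M| x |f_eye| = 7.06 x 9 = 63.540 cm.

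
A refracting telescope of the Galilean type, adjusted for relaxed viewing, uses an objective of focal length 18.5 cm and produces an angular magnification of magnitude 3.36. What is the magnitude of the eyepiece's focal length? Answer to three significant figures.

5.51 cm

|M| = f_obj/|f_eye|, so |f_eye| = f_obj/|M| = 18.5/3.36 = 5.506 cm.
(The eyepiece is diverging, so its signed focal length is -5.506 cm.)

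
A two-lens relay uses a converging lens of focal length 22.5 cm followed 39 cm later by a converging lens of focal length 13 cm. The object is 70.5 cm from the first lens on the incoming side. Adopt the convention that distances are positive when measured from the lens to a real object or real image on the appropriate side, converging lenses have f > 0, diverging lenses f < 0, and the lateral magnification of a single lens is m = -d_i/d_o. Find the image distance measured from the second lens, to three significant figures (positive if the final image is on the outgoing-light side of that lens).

-11.0 cm

First lens: d_i1 = 1/(1/22.5 - 1/70.5) = 33.047 cm.
Object distance for lens 2: d_o2 = 39 - 33.047 = 5.953 cm.
Second lens: d_i2 = 1/(1/13 - 1/(5.953)) = -10.982 cm.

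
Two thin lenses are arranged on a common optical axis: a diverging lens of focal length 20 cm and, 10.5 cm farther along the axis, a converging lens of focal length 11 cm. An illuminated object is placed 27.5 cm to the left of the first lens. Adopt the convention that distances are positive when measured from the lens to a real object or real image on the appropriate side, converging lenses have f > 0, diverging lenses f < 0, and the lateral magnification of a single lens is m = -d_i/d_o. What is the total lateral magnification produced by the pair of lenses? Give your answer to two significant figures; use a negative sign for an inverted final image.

Applying the thin-lens equation to the first lens, 1/(-20) = 1/27.5 + 1/d_i1, which gives d_i1 = -11.579 cm.
Its lateral magnification is m_1 = -d_i1/d_o1 = -(-11.579)/27.5 = 0.4211.
The intermediate image is virtual, 11.579 cm to the left of lens 1, so d_o2 = L - d_i1 = 10.5 - (-11.579) = 22.079 cm.
Applying the thin-lens equation again with f_2 = 11 cm and d_o2 = 22.079 cm gives d_i2 = 21.922 cm.
m_2 = -(21.922)/(22.079) = -0.9929.
Overall magnification: m = m_1 m_2 = -0.4181.

-0.42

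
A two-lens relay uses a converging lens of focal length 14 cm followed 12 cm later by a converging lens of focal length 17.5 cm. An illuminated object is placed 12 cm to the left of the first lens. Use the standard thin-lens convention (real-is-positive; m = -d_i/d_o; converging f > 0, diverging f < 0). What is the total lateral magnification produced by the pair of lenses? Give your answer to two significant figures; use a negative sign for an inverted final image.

Lens 1: 1/d_i1 = 1/f_1 - 1/d_o1 = 1/14 - 1/12 = -0.01190 cm^-1, so d_i1 = -84.000 cm.
m_1 = -(-84.000)/12 = 7.0000.
The intermediate image is virtual, 84.000 cm to the left of lens 1, so d_o2 = L - d_i1 = 12 - (-84.000) = 96.000 cm.
Lens 2: 1/d_i2 = 1/f_2 - 1/d_o2 = 1/17.5 - 1/(96.000) = 0.04673 cm^-1, so d_i2 = 21.401 cm.
m_2 = -(21.401)/(96.000) = -0.2229.
Total m = m_1 x m_2 = (7.0000)(-0.2229) = -1.5605.

-1.6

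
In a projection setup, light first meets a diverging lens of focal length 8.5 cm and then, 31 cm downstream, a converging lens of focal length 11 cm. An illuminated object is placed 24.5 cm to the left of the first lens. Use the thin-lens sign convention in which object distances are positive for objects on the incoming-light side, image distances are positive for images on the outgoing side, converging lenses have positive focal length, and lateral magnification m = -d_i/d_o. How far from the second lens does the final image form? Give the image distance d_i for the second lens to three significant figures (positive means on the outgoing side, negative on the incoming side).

First lens: d_i1 = 1/(1/(-8.5) - 1/24.5) = -6.311 cm.
With d_i1 < 0 the first image is virtual and lies on the object side; the object distance for lens 2 is d_o2 = 31 - (-6.311) = 37.311 cm.
Second lens: d_i2 = 1/(1/11 - 1/(37.311)) = 15.599 cm.

15.6 cm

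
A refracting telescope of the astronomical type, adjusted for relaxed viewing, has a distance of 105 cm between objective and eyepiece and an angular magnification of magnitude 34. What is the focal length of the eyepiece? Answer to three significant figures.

3.00 cm

In normal adjustment the tube length equals f_obj + f_eye and |M| = f_obj/f_eye.
So f_obj = 34 f_eye and 34 f_eye + f_eye = 105 cm, giving f_eye = 105/35 = 3.000 cm and f_obj = 102.000 cm.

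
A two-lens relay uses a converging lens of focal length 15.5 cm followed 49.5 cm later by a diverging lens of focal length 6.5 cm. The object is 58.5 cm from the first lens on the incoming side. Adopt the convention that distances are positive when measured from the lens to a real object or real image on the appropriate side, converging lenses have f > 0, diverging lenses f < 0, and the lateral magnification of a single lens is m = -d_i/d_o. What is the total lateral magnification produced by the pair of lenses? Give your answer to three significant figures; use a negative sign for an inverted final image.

Lens 1: 1/d_i1 = 1/f_1 - 1/d_o1 = 1/15.5 - 1/58.5 = 0.04742 cm^-1, so d_i1 = 21.087 cm.
m_1 = -(21.087)/58.5 = -0.3605.
The intermediate image is 21.087 cm to the right of lens 1, so d_o2 = L - d_i1 = 49.5 - 21.087 = 28.413 cm.
Lens 2: 1/d_i2 = 1/f_2 - 1/d_o2 = 1/(-6.5) - 1/(28.413) = -0.18904 cm^-1, so d_i2 = -5.290 cm.
m_2 = -(-5.290)/(28.413) = 0.1862.
The system's lateral magnification is m_1 m_2 = (-0.3605)(0.1862) = -0.0671.

-0.0671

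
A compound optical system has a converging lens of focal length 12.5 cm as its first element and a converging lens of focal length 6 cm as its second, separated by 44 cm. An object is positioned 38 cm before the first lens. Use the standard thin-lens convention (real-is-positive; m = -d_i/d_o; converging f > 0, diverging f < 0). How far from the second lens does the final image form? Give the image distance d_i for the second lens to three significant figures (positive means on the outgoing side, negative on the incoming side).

7.86 cm

Lens 1: 1/d_i1 = 1/f_1 - 1/d_o1 = 1/12.5 - 1/38 = 0.05368 cm^-1, so d_i1 = 18.627 cm.
That image sits 25.373 cm in front of the second lens, so d_o2 = 25.373 cm.
Lens 2: 1/d_i2 = 1/f_2 - 1/d_o2 = 1/6 - 1/(25.373) = 0.12725 cm^-1, so d_i2 = 7.858 cm.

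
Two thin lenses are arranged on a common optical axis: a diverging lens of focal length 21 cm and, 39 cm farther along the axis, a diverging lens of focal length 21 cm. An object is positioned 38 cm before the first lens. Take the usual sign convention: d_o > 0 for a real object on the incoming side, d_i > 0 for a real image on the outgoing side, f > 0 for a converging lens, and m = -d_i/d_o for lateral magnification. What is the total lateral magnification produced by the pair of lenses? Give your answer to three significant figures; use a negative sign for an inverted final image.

0.102

Applying the thin-lens equation to the first lens, 1/(-21) = 1/38 + 1/d_i1, which gives d_i1 = -13.525 cm.
Its lateral magnification is m_1 = -d_i1/d_o1 = -(-13.525)/38 = 0.3559.
With d_i1 < 0 the first image is virtual and lies on the object side; the object distance for lens 2 is d_o2 = 39 - (-13.525) = 52.525 cm.
Applying the thin-lens equation again with f_2 = -21 cm and d_o2 = 52.525 cm gives d_i2 = -15.002 cm.
m_2 = -(-15.002)/(52.525) = 0.2856.
Total m = m_1 x m_2 = (0.3559)(0.2856) = 0.1017.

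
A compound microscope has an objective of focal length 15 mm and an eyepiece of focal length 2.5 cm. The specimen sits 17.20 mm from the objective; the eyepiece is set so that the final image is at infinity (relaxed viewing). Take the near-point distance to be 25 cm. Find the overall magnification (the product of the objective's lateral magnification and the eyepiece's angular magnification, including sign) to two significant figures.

Convert to cm: f_obj = 15 mm = 1.5 cm; d_o = 17.20 mm = 1.72 cm.
Objective: 1/d_i = 1/f_obj - 1/d_o = 1/1.5 - 1/1.72 = 0.08527 cm^-1, so d_i = 11.727 cm.
m_obj = -d_i/d_o = -11.727/1.72 = -6.818.
Eyepiece angular magnification (image at infinity): M_eye = D/f_e = 25/2.5 = 10.000.
Overall M = m_obj x M_eye = (-6.818)(10.000) = -68.18.

-68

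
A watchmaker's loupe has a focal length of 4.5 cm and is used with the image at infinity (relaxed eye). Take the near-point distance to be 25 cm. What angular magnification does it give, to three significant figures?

M = D/f = 25/4.5 = 5.556.

5.56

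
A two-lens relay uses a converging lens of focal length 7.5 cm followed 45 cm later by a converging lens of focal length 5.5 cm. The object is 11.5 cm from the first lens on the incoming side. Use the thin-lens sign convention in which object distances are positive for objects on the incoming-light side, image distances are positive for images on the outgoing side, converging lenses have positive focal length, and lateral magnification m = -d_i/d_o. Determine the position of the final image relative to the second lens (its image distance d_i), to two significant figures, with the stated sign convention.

Lens 1: 1/d_i1 = 1/f_1 - 1/d_o1 = 1/7.5 - 1/11.5 = 0.04638 cm^-1, so d_i1 = 21.562 cm.
Object distance for lens 2: d_o2 = 45 - 21.562 = 23.438 cm.
Lens 2: 1/d_i2 = 1/f_2 - 1/d_o2 = 1/5.5 - 1/(23.438) = 0.13915 cm^-1, so d_i2 = 7.186 cm.

7.2 cm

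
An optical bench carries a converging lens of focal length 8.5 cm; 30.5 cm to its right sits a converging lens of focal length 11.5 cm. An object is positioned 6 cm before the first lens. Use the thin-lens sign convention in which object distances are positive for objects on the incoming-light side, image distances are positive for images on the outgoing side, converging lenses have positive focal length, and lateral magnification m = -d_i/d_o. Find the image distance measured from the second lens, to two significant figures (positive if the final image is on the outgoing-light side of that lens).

15 cm

First lens: d_i1 = 1/(1/8.5 - 1/6) = -20.400 cm.
With d_i1 < 0 the first image is virtual and lies on the object side; the object distance for lens 2 is d_o2 = 30.5 - (-20.400) = 50.900 cm.
Second lens: d_i2 = 1/(1/11.5 - 1/(50.900)) = 14.857 cm.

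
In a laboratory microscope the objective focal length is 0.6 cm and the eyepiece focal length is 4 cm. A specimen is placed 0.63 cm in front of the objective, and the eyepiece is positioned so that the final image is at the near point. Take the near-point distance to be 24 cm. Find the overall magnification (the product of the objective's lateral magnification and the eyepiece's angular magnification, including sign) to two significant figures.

Objective: 1/d_i = 1/f_obj - 1/d_o = 1/0.6 - 1/0.63 = 0.07937 cm^-1, so d_i = 12.600 cm.
m_obj = -d_i/d_o = -12.600/0.63 = -20.000.
Eyepiece angular magnification (image at near point): M_eye = 1 + D/f_e = 1 + 24/4 = 7.000.
Overall M = m_obj x M_eye = (-20.000)(7.000) = -140.00.

-140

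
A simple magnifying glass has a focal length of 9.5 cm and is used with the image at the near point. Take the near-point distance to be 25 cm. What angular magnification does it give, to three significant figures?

M = 1 + D/f = 1 + 25/9.5 = 3.632.

3.63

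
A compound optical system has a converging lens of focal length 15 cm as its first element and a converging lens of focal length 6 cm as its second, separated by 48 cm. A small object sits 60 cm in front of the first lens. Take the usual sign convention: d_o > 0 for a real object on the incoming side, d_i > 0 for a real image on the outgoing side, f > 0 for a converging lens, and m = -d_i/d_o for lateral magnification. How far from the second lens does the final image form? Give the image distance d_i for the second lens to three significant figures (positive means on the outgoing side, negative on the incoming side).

First lens: d_i1 = 1/(1/15 - 1/60) = 20.000 cm.
Object distance for lens 2: d_o2 = 48 - 20.000 = 28.000 cm.
Second lens: d_i2 = 1/(1/6 - 1/(28.000)) = 7.636 cm.

7.64 cm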